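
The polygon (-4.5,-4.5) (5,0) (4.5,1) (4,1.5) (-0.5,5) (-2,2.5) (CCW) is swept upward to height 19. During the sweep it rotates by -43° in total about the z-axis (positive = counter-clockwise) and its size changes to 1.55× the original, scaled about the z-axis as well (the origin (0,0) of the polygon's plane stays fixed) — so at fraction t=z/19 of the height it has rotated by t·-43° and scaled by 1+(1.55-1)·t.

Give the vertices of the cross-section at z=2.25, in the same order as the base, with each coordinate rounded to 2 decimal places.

t = z/height = 2.25/19 = 0.118421
s = 1 + (scale-1)·z/height = 1 + (1.55-1)·2.25/19 = 1.065132
θ = twist·z/height = -43°·2.25/19 = -5.0921° = -0.088874 rad
cos θ = 0.996053, sin θ = -0.088757 (intermediates below are computed at full precision and shown rounded to 5 d.p.)
v1: (-4.5,-4.5) → rotate → (-4.88165,-4.08283) → ×s → (-5.19960,-4.34875) → (-5.20,-4.35)
v2: (5,0) → rotate → (4.98027,-0.44379) → ×s → (5.30464,-0.47269) → (5.30,-0.47)
v3: (4.5,1) → rotate → (4.57100,0.59665) → ×s → (4.86871,0.63551) → (4.87,0.64)
v4: (4,1.5) → rotate → (4.11735,1.13905) → ×s → (4.38552,1.21324) → (4.39,1.21)
v5: (-0.5,5) → rotate → (-0.05424,5.02465) → ×s → (-0.05777,5.35191) → (-0.06,5.35)
v6: (-2,2.5) → rotate → (-1.77021,2.66765) → ×s → (-1.88551,2.84140) → (-1.89,2.84)

Cross-section at z=2.25: (-5.20,-4.35) (5.30,-0.47) (4.87,0.64) (4.39,1.21) (-0.06,5.35) (-1.89,2.84)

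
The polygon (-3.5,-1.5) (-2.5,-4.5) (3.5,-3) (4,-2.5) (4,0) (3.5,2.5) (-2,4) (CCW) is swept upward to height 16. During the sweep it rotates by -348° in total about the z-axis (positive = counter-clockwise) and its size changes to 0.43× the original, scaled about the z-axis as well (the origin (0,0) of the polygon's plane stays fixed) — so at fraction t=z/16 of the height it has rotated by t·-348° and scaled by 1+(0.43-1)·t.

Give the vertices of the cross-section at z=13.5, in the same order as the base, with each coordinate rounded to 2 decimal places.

Cross-section at z=13.5: (-0.01,-1.98) (1.62,-2.12) (2.15,1.04) (2.02,1.38) (0.83,1.90) (-0.46,2.18) (-2.32,-0.12)

t = z/height = 13.5/16 = 0.84375
s = 1 + (scale-1)·z/height = 1 + (0.43-1)·13.5/16 = 0.519063
θ = twist·z/height = -348°·13.5/16 = -293.6250° = -5.124723 rad
cos θ = 0.400749, sin θ = 0.916188 (intermediates below are computed at full precision and shown rounded to 5 d.p.)
v1: (-3.5,-1.5) → rotate → (-0.02834,-3.80778) → ×s → (-0.01471,-1.97648) → (-0.01,-1.98)
v2: (-2.5,-4.5) → rotate → (3.12097,-4.09384) → ×s → (1.61998,-2.12496) → (1.62,-2.12)
v3: (3.5,-3) → rotate → (4.15118,2.00441) → ×s → (2.15472,1.04041) → (2.15,1.04)
v4: (4,-2.5) → rotate → (3.89347,2.66288) → ×s → (2.02095,1.38220) → (2.02,1.38)
v5: (4,0) → rotate → (1.60300,3.66475) → ×s → (0.83205,1.90224) → (0.83,1.90)
v6: (3.5,2.5) → rotate → (-0.88785,4.20853) → ×s → (-0.46085,2.18449) → (-0.46,2.18)
v7: (-2,4) → rotate → (-4.46625,-0.22938) → ×s → (-2.31826,-0.11906) → (-2.32,-0.12)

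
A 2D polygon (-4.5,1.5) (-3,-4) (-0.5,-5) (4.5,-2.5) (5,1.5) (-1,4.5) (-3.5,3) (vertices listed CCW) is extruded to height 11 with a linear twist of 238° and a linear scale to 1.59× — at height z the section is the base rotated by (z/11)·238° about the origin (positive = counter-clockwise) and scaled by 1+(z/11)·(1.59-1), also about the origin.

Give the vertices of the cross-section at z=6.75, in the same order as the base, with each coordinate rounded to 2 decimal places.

Cross-section at z=6.75: (3.94,-5.12) (6.43,2.24) (4.37,5.27) (-3.18,6.25) (-6.79,2.11) (-2.29,-5.84) (1.67,-6.05)

t = z/height = 6.75/11 = 0.613636
s = 1 + (scale-1)·z/height = 1 + (1.59-1)·6.75/11 = 1.362045
θ = twist·z/height = 238°·6.75/11 = 146.0455° = 2.548974 rad
cos θ = -0.829481, sin θ = 0.558535 (intermediates below are computed at full precision and shown rounded to 5 d.p.)
v1: (-4.5,1.5) → rotate → (2.89486,-3.75763) → ×s → (3.94293,-5.11806) → (3.94,-5.12)
v2: (-3,-4) → rotate → (4.72258,1.64232) → ×s → (6.43237,2.23691) → (6.43,2.24)
v3: (-0.5,-5) → rotate → (3.20742,3.86814) → ×s → (4.36865,5.26858) → (4.37,5.27)
v4: (4.5,-2.5) → rotate → (-2.33633,4.58711) → ×s → (-3.18218,6.24785) → (-3.18,6.25)
v5: (5,1.5) → rotate → (-4.98521,1.54845) → ×s → (-6.79008,2.10906) → (-6.79,2.11)
v6: (-1,4.5) → rotate → (-1.68393,-4.29120) → ×s → (-2.29358,-5.84481) → (-2.29,-5.84)
v7: (-3.5,3) → rotate → (1.22758,-4.44332) → ×s → (1.67202,-6.05200) → (1.67,-6.05)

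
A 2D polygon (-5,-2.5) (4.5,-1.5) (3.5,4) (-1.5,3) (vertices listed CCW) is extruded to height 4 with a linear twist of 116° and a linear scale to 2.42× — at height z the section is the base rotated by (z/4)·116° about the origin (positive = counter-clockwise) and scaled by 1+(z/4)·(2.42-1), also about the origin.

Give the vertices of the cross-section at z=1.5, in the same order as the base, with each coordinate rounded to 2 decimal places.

Cross-section at z=1.5: (-2.92,-8.05) (6.58,3.08) (-0.33,8.14) (-4.83,1.75)

t = z/height = 1.5/4 = 0.375
s = 1 + (scale-1)·z/height = 1 + (2.42-1)·1.5/4 = 1.532500
θ = twist·z/height = 116°·1.5/4 = 43.5000° = 0.759218 rad
cos θ = 0.725374, sin θ = 0.688355 (intermediates below are computed at full precision and shown rounded to 5 d.p.)
v1: (-5,-2.5) → rotate → (-1.90599,-5.25521) → ×s → (-2.92092,-8.05361) → (-2.92,-8.05)
v2: (4.5,-1.5) → rotate → (4.29672,2.00953) → ×s → (6.58472,3.07961) → (6.58,3.08)
v3: (3.5,4) → rotate → (-0.21461,5.31074) → ×s → (-0.32889,8.13871) → (-0.33,8.14)
v4: (-1.5,3) → rotate → (-3.15313,1.14359) → ×s → (-4.83216,1.75255) → (-4.83,1.75)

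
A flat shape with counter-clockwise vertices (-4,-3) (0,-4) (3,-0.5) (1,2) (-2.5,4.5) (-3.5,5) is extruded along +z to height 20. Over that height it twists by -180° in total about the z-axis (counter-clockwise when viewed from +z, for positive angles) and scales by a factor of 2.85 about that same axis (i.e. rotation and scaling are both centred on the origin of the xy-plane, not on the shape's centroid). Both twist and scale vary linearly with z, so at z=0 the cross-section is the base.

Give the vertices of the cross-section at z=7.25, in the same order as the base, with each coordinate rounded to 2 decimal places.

t = z/height = 7.25/20 = 0.3625
s = 1 + (scale-1)·z/height = 1 + (2.85-1)·7.25/20 = 1.670625
θ = twist·z/height = -180°·7.25/20 = -65.2500° = -1.138827 rad
cos θ = 0.418660, sin θ = -0.908143 (intermediates below are computed at full precision and shown rounded to 5 d.p.)
v1: (-4,-3) → rotate → (-4.39907,2.37659) → ×s → (-7.34919,3.97040) → (-7.35,3.97)
v2: (0,-4) → rotate → (-3.63257,-1.67464) → ×s → (-6.06867,-2.79769) → (-6.07,-2.80)
v3: (3,-0.5) → rotate → (0.80191,-2.93376) → ×s → (1.33969,-4.90121) → (1.34,-4.90)
v4: (1,2) → rotate → (2.23495,-0.07082) → ×s → (3.73376,-0.11832) → (3.73,-0.12)
v5: (-2.5,4.5) → rotate → (3.03999,4.15433) → ×s → (5.07869,6.94032) → (5.08,6.94)
v6: (-3.5,5) → rotate → (3.07541,5.27180) → ×s → (5.13785,8.80720) → (5.14,8.81)

Cross-section at z=7.25: (-7.35,3.97) (-6.07,-2.80) (1.34,-4.90) (3.73,-0.12) (5.08,6.94) (5.14,8.81)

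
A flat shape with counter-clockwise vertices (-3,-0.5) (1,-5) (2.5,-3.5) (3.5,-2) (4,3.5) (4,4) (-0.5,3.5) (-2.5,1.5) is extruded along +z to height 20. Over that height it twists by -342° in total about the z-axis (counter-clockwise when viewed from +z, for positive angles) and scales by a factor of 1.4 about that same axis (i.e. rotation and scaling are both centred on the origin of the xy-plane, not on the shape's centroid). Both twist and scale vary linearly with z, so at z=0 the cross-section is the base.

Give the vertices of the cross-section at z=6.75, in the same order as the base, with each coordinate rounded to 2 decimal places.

Cross-section at z=6.75: (0.95,3.32) (-5.61,1.41) (-4.81,-0.86) (-3.76,-2.61) (1.64,-5.81) (2.15,-6.05) (3.83,-1.19) (2.76,1.83)

t = z/height = 6.75/20 = 0.3375
s = 1 + (scale-1)·z/height = 1 + (1.4-1)·6.75/20 = 1.135000
θ = twist·z/height = -342°·6.75/20 = -115.4250° = -2.014546 rad
cos θ = -0.429329, sin θ = -0.903148 (intermediates below are computed at full precision and shown rounded to 5 d.p.)
v1: (-3,-0.5) → rotate → (0.83641,2.92411) → ×s → (0.94933,3.31886) → (0.95,3.32)
v2: (1,-5) → rotate → (-4.94507,1.24350) → ×s → (-5.61265,1.41137) → (-5.61,1.41)
v3: (2.5,-3.5) → rotate → (-4.23434,-0.75522) → ×s → (-4.80598,-0.85717) → (-4.81,-0.86)
v4: (3.5,-2) → rotate → (-3.30895,-2.30236) → ×s → (-3.75566,-2.61318) → (-3.76,-2.61)
v5: (4,3.5) → rotate → (1.44370,-5.11524) → ×s → (1.63860,-5.80580) → (1.64,-5.81)
v6: (4,4) → rotate → (1.89528,-5.32991) → ×s → (2.15114,-6.04945) → (2.15,-6.05)
v7: (-0.5,3.5) → rotate → (3.37568,-1.05108) → ×s → (3.83140,-1.19297) → (3.83,-1.19)
v8: (-2.5,1.5) → rotate → (2.42805,1.61388) → ×s → (2.75583,1.83175) → (2.76,1.83)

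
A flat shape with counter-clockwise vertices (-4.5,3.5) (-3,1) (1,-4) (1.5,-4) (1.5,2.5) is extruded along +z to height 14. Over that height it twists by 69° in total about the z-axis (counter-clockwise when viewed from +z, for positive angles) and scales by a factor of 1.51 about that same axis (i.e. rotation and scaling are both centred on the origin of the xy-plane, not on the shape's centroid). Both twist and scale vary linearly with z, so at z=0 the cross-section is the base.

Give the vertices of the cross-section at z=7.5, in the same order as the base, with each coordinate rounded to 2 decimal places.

t = z/height = 7.5/14 = 0.535714
s = 1 + (scale-1)·z/height = 1 + (1.51-1)·7.5/14 = 1.273214
θ = twist·z/height = 69°·7.5/14 = 36.9643° = 0.645148 rad
cos θ = 0.799010, sin θ = 0.601317 (intermediates below are computed at full precision and shown rounded to 5 d.p.)
v1: (-4.5,3.5) → rotate → (-5.70016,0.09061) → ×s → (-7.25752,0.11537) → (-7.26,0.12)
v2: (-3,1) → rotate → (-2.99835,-1.00494) → ×s → (-3.81754,-1.27950) → (-3.82,-1.28)
v3: (1,-4) → rotate → (3.20428,-2.59472) → ×s → (4.07973,-3.30364) → (4.08,-3.30)
v4: (1.5,-4) → rotate → (3.60378,-2.29407) → ×s → (4.58839,-2.92084) → (4.59,-2.92)
v5: (1.5,2.5) → rotate → (-0.30478,2.89950) → ×s → (-0.38805,3.69169) → (-0.39,3.69)

Cross-section at z=7.5: (-7.26,0.12) (-3.82,-1.28) (4.08,-3.30) (4.59,-2.92) (-0.39,3.69)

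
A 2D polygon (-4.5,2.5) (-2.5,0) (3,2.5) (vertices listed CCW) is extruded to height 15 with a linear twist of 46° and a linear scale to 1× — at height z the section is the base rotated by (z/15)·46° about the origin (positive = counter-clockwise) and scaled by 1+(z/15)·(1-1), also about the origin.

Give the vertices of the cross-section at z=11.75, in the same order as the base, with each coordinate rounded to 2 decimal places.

t = z/height = 11.75/15 = 0.783333
s = 1 + (scale-1)·z/height = 1 + (1-1)·11.75/15 = 1.000000
θ = twist·z/height = 46°·11.75/15 = 36.0333° = 0.628900 rad
cos θ = 0.808675, sin θ = 0.588256 (intermediates below are computed at full precision and shown rounded to 5 d.p.)
v1: (-4.5,2.5) → rotate → (-5.10968,-0.62546) → ×s → (-5.10968,-0.62546) → (-5.11,-0.63)
v2: (-2.5,0) → rotate → (-2.02169,-1.47064) → ×s → (-2.02169,-1.47064) → (-2.02,-1.47)
v3: (3,2.5) → rotate → (0.95539,3.78645) → ×s → (0.95539,3.78645) → (0.96,3.79)

Cross-section at z=11.75: (-5.11,-0.63) (-2.02,-1.47) (0.96,3.79)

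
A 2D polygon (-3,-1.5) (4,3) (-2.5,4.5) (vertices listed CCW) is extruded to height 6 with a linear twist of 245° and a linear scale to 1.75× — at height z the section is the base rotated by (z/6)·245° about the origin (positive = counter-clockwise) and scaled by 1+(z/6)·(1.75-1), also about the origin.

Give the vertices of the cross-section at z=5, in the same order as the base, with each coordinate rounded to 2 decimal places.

t = z/height = 5/6 = 0.833333
s = 1 + (scale-1)·z/height = 1 + (1.75-1)·5/6 = 1.625000
θ = twist·z/height = 245°·5/6 = 204.1667° = 3.563381 rad
cos θ = -0.912358, sin θ = -0.409392 (intermediates below are computed at full precision and shown rounded to 5 d.p.)
v1: (-3,-1.5) → rotate → (2.12299,2.59671) → ×s → (3.44985,4.21966) → (3.45,4.22)
v2: (4,3) → rotate → (-2.42126,-4.37464) → ×s → (-3.93454,-7.10880) → (-3.93,-7.11)
v3: (-2.5,4.5) → rotate → (4.12316,-3.08213) → ×s → (6.70014,-5.00846) → (6.70,-5.01)

Cross-section at z=5: (3.45,4.22) (-3.93,-7.11) (6.70,-5.01)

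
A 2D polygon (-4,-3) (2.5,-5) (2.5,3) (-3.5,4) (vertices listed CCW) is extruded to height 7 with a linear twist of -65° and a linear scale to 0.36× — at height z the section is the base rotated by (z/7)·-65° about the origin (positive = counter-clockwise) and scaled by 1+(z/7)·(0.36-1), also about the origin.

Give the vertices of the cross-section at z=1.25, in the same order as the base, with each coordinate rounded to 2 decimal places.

t = z/height = 1.25/7 = 0.178571
s = 1 + (scale-1)·z/height = 1 + (0.36-1)·1.25/7 = 0.885714
θ = twist·z/height = -65°·1.25/7 = -11.6071° = -0.202583 rad
cos θ = 0.979550, sin θ = -0.201200 (intermediates below are computed at full precision and shown rounded to 5 d.p.)
v1: (-4,-3) → rotate → (-4.52180,-2.13385) → ×s → (-4.00502,-1.88998) → (-4.01,-1.89)
v2: (2.5,-5) → rotate → (1.44288,-5.40075) → ×s → (1.27798,-4.78352) → (1.28,-4.78)
v3: (2.5,3) → rotate → (3.05248,2.43565) → ×s → (2.70362,2.15729) → (2.70,2.16)
v4: (-3.5,4) → rotate → (-2.62363,4.62240) → ×s → (-2.32378,4.09413) → (-2.32,4.09)

Cross-section at z=1.25: (-4.01,-1.89) (1.28,-4.78) (2.70,2.16) (-2.32,4.09)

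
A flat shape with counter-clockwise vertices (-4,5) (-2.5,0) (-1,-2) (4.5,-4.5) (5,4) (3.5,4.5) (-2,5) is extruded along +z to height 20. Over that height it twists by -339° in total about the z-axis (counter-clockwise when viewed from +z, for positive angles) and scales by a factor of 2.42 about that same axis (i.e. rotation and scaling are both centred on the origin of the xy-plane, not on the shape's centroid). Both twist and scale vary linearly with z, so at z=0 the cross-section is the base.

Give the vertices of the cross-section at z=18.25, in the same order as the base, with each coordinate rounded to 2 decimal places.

t = z/height = 18.25/20 = 0.9125
s = 1 + (scale-1)·z/height = 1 + (2.42-1)·18.25/20 = 2.295750
θ = twist·z/height = -339°·18.25/20 = -309.3375° = -5.398958 rad
cos θ = 0.633887, sin θ = 0.773425 (intermediates below are computed at full precision and shown rounded to 5 d.p.)
v1: (-4,5) → rotate → (-6.40268,0.07573) → ×s → (-14.69894,0.17387) → (-14.70,0.17)
v2: (-2.5,0) → rotate → (-1.58472,-1.93356) → ×s → (-3.63812,-4.43898) → (-3.64,-4.44)
v3: (-1,-2) → rotate → (0.91296,-2.04120) → ×s → (2.09594,-4.68608) → (2.10,-4.69)
v4: (4.5,-4.5) → rotate → (6.33291,0.62792) → ×s → (14.53877,1.44155) → (14.54,1.44)
v5: (5,4) → rotate → (0.07573,6.40268) → ×s → (0.17387,14.69894) → (0.17,14.70)
v6: (3.5,4.5) → rotate → (-1.26181,5.55948) → ×s → (-2.89680,12.76318) → (-2.90,12.76)
v7: (-2,5) → rotate → (-5.13490,1.62259) → ×s → (-11.78845,3.72505) → (-11.79,3.73)

Cross-section at z=18.25: (-14.70,0.17) (-3.64,-4.44) (2.10,-4.69) (14.54,1.44) (0.17,14.70) (-2.90,12.76) (-11.79,3.73)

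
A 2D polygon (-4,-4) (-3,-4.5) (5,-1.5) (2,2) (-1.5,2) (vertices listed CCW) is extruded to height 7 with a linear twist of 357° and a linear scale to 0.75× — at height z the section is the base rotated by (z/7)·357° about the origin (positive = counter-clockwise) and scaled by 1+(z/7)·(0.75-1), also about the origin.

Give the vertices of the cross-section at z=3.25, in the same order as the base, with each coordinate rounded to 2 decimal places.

t = z/height = 3.25/7 = 0.464286
s = 1 + (scale-1)·z/height = 1 + (0.75-1)·3.25/7 = 0.883929
θ = twist·z/height = 357°·3.25/7 = 165.7500° = 2.892883 rad
cos θ = -0.969231, sin θ = 0.246153 (intermediates below are computed at full precision and shown rounded to 5 d.p.)
v1: (-4,-4) → rotate → (4.86154,2.89231) → ×s → (4.29725,2.55660) → (4.30,2.56)
v2: (-3,-4.5) → rotate → (4.01538,3.62308) → ×s → (3.54931,3.20254) → (3.55,3.20)
v3: (5,-1.5) → rotate → (-4.47692,2.68461) → ×s → (-3.95728,2.37301) → (-3.96,2.37)
v4: (2,2) → rotate → (-2.43077,-1.44616) → ×s → (-2.14863,-1.27830) → (-2.15,-1.28)
v5: (-1.5,2) → rotate → (0.96154,-2.30769) → ×s → (0.84993,-2.03983) → (0.85,-2.04)

Cross-section at z=3.25: (4.30,2.56) (3.55,3.20) (-3.96,2.37) (-2.15,-1.28) (0.85,-2.04)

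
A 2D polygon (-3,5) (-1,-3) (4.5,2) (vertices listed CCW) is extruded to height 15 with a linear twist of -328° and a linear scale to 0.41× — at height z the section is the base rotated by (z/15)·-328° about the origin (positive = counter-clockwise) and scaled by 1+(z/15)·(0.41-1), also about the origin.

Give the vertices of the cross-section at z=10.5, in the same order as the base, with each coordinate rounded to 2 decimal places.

t = z/height = 10.5/15 = 0.7
s = 1 + (scale-1)·z/height = 1 + (0.41-1)·10.5/15 = 0.587000
θ = twist·z/height = -328°·10.5/15 = -229.6000° = -4.007276 rad
cos θ = -0.648120, sin θ = 0.761538 (intermediates below are computed at full precision and shown rounded to 5 d.p.)
v1: (-3,5) → rotate → (-1.86333,-5.52521) → ×s → (-1.09378,-3.24330) → (-1.09,-3.24)
v2: (-1,-3) → rotate → (2.93273,1.18282) → ×s → (1.72152,0.69432) → (1.72,0.69)
v3: (4.5,2) → rotate → (-4.43962,2.13068) → ×s → (-2.60605,1.25071) → (-2.61,1.25)

Cross-section at z=10.5: (-1.09,-3.24) (1.72,0.69) (-2.61,1.25)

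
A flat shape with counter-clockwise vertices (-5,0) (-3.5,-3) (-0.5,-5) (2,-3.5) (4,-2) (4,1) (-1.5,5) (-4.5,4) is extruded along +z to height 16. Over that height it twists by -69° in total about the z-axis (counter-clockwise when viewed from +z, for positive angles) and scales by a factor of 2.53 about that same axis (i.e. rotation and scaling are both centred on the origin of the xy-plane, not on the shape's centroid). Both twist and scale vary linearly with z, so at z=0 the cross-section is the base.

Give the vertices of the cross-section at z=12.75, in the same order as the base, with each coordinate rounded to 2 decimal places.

Cross-section at z=12.75: (-6.37,9.09) (-9.91,2.54) (-9.72,-5.46) (-3.81,-8.09) (1.46,-9.82) (6.91,-6.00) (7.18,9.09) (1.54,13.27)

t = z/height = 12.75/16 = 0.796875
s = 1 + (scale-1)·z/height = 1 + (2.53-1)·12.75/16 = 2.219219
θ = twist·z/height = -69°·12.75/16 = -54.9844° = -0.959658 rad
cos θ = 0.573800, sin θ = -0.818996 (intermediates below are computed at full precision and shown rounded to 5 d.p.)
v1: (-5,0) → rotate → (-2.86900,4.09498) → ×s → (-6.36694,9.08765) → (-6.37,9.09)
v2: (-3.5,-3) → rotate → (-4.46529,1.14509) → ×s → (-9.90945,2.54119) → (-9.91,2.54)
v3: (-0.5,-5) → rotate → (-4.38188,-2.45950) → ×s → (-9.72435,-5.45817) → (-9.72,-5.46)
v4: (2,-3.5) → rotate → (-1.71888,-3.64629) → ×s → (-3.81458,-8.09192) → (-3.81,-8.09)
v5: (4,-2) → rotate → (0.65721,-4.42358) → ×s → (1.45849,-9.81690) → (1.46,-9.82)
v6: (4,1) → rotate → (3.11419,-2.70218) → ×s → (6.91108,-5.99673) → (6.91,-6.00)
v7: (-1.5,5) → rotate → (3.23428,4.09749) → ×s → (7.17757,9.09323) → (7.18,9.09)
v8: (-4.5,4) → rotate → (0.69388,5.98068) → ×s → (1.53988,13.27244) → (1.54,13.27)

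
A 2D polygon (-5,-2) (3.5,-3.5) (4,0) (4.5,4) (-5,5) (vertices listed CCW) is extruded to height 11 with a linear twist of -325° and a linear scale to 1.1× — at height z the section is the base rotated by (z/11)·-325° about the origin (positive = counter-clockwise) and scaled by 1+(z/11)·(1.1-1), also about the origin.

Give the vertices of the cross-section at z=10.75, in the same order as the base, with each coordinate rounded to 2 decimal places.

Cross-section at z=10.75: (-2.57,-5.32) (5.43,-0.25) (3.24,2.96) (0.69,6.57) (-7.75,0.35)

t = z/height = 10.75/11 = 0.977273
s = 1 + (scale-1)·z/height = 1 + (1.1-1)·10.75/11 = 1.097727
θ = twist·z/height = -325°·10.75/11 = -317.6136° = -5.543404 rad
cos θ = 0.738616, sin θ = 0.674127 (intermediates below are computed at full precision and shown rounded to 5 d.p.)
v1: (-5,-2) → rotate → (-2.34483,-4.84786) → ×s → (-2.57398,-5.32163) → (-2.57,-5.32)
v2: (3.5,-3.5) → rotate → (4.94460,-0.22571) → ×s → (5.42782,-0.24777) → (5.43,-0.25)
v3: (4,0) → rotate → (2.95446,2.69651) → ×s → (3.24319,2.96003) → (3.24,2.96)
v4: (4.5,4) → rotate → (0.62726,5.98803) → ×s → (0.68857,6.57323) → (0.69,6.57)
v5: (-5,5) → rotate → (-7.06371,0.32245) → ×s → (-7.75403,0.35396) → (-7.75,0.35)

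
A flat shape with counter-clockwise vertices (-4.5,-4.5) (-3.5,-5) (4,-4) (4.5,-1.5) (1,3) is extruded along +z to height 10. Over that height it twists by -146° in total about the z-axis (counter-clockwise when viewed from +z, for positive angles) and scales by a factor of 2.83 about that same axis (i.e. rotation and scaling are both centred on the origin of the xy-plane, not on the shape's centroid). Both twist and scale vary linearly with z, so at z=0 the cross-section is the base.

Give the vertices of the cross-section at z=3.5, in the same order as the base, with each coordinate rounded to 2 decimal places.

t = z/height = 3.5/10 = 0.35
s = 1 + (scale-1)·z/height = 1 + (2.83-1)·3.5/10 = 1.640500
θ = twist·z/height = -146°·3.5/10 = -51.1000° = -0.891863 rad
cos θ = 0.627963, sin θ = -0.778243 (intermediates below are computed at full precision and shown rounded to 5 d.p.)
v1: (-4.5,-4.5) → rotate → (-6.32793,0.67626) → ×s → (-10.38097,1.10941) → (-10.38,1.11)
v2: (-3.5,-5) → rotate → (-6.08909,-0.41596) → ×s → (-9.98915,-0.68239) → (-9.99,-0.68)
v3: (4,-4) → rotate → (-0.60112,-5.62482) → ×s → (-0.98614,-9.22753) → (-0.99,-9.23)
v4: (4.5,-1.5) → rotate → (1.65847,-4.44404) → ×s → (2.72072,-7.29045) → (2.72,-7.29)
v5: (1,3) → rotate → (2.96269,1.10565) → ×s → (4.86030,1.81381) → (4.86,1.81)

Cross-section at z=3.5: (-10.38,1.11) (-9.99,-0.68) (-0.99,-9.23) (2.72,-7.29) (4.86,1.81)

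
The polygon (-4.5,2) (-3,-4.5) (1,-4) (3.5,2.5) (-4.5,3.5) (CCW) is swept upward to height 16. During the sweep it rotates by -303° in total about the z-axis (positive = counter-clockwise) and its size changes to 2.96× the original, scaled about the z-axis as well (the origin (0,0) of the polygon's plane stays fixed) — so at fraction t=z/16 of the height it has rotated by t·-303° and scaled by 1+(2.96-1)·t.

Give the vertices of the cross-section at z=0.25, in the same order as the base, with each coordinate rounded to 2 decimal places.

Cross-section at z=0.25: (-4.45,2.44) (-3.46,-4.37) (0.69,-4.19) (3.81,2.27) (-4.32,3.98)

t = z/height = 0.25/16 = 0.015625
s = 1 + (scale-1)·z/height = 1 + (2.96-1)·0.25/16 = 1.030625
θ = twist·z/height = -303°·0.25/16 = -4.7344° = -0.082630 rad
cos θ = 0.996588, sin θ = -0.082536 (intermediates below are computed at full precision and shown rounded to 5 d.p.)
v1: (-4.5,2) → rotate → (-4.31957,2.36459) → ×s → (-4.45186,2.43701) → (-4.45,2.44)
v2: (-3,-4.5) → rotate → (-3.36118,-4.23704) → ×s → (-3.46411,-4.36680) → (-3.46,-4.37)
v3: (1,-4) → rotate → (0.66644,-4.06889) → ×s → (0.68685,-4.19350) → (0.69,-4.19)
v4: (3.5,2.5) → rotate → (3.69440,2.20259) → ×s → (3.80754,2.27005) → (3.81,2.27)
v5: (-4.5,3.5) → rotate → (-4.19577,3.85947) → ×s → (-4.32426,3.97767) → (-4.32,3.98)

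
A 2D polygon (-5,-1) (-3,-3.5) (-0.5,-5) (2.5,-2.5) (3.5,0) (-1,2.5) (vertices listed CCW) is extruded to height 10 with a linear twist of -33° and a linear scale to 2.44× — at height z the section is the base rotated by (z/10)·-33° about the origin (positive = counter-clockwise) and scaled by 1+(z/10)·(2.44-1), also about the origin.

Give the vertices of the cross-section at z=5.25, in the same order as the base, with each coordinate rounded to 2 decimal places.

t = z/height = 5.25/10 = 0.525
s = 1 + (scale-1)·z/height = 1 + (2.44-1)·5.25/10 = 1.756000
θ = twist·z/height = -33°·5.25/10 = -17.3250° = -0.302378 rad
cos θ = 0.954631, sin θ = -0.297791 (intermediates below are computed at full precision and shown rounded to 5 d.p.)
v1: (-5,-1) → rotate → (-5.07095,0.53433) → ×s → (-8.90458,0.93828) → (-8.90,0.94)
v2: (-3,-3.5) → rotate → (-3.90616,-2.44783) → ×s → (-6.85922,-4.29840) → (-6.86,-4.30)
v3: (-0.5,-5) → rotate → (-1.96627,-4.62426) → ×s → (-3.45277,-8.12020) → (-3.45,-8.12)
v4: (2.5,-2.5) → rotate → (1.64210,-3.13106) → ×s → (2.88353,-5.49813) → (2.88,-5.50)
v5: (3.5,0) → rotate → (3.34121,-1.04227) → ×s → (5.86716,-1.83023) → (5.87,-1.83)
v6: (-1,2.5) → rotate → (-0.21015,2.68437) → ×s → (-0.36903,4.71375) → (-0.37,4.71)

Cross-section at z=5.25: (-8.90,0.94) (-6.86,-4.30) (-3.45,-8.12) (2.88,-5.50) (5.87,-1.83) (-0.37,4.71)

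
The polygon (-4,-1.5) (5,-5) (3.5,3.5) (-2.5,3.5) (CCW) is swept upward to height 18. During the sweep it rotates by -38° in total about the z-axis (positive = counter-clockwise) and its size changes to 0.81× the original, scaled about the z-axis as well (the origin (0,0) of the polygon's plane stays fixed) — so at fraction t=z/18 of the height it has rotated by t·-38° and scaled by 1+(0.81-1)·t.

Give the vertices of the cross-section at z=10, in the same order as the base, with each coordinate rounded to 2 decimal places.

Cross-section at z=10: (-3.82,0.04) (2.56,-5.78) (4.05,1.79) (-0.96,3.73)

t = z/height = 10/18 = 0.555556
s = 1 + (scale-1)·z/height = 1 + (0.81-1)·10/18 = 0.894444
θ = twist·z/height = -38°·10/18 = -21.1111° = -0.368458 rad
cos θ = 0.932884, sin θ = -0.360178 (intermediates below are computed at full precision and shown rounded to 5 d.p.)
v1: (-4,-1.5) → rotate → (-4.27180,0.04139) → ×s → (-3.82089,0.03702) → (-3.82,0.04)
v2: (5,-5) → rotate → (2.86353,-6.46531) → ×s → (2.56127,-5.78286) → (2.56,-5.78)
v3: (3.5,3.5) → rotate → (4.52572,2.00447) → ×s → (4.04800,1.79289) → (4.05,1.79)
v4: (-2.5,3.5) → rotate → (-1.07159,4.16554) → ×s → (-0.95848,3.72584) → (-0.96,3.73)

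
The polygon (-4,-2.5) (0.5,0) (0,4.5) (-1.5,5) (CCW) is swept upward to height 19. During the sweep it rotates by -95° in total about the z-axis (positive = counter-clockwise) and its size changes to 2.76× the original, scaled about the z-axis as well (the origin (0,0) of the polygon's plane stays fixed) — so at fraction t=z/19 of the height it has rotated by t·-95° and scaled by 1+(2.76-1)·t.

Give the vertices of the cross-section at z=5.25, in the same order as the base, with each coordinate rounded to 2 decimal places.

Cross-section at z=5.25: (-6.98,-0.70) (0.67,-0.33) (2.96,6.00) (1.29,7.65)

t = z/height = 5.25/19 = 0.276316
s = 1 + (scale-1)·z/height = 1 + (2.76-1)·5.25/19 = 1.486316
θ = twist·z/height = -95°·5.25/19 = -26.2500° = -0.458149 rad
cos θ = 0.896873, sin θ = -0.442289 (intermediates below are computed at full precision and shown rounded to 5 d.p.)
v1: (-4,-2.5) → rotate → (-4.69321,-0.47303) → ×s → (-6.97560,-0.70307) → (-6.98,-0.70)
v2: (0.5,0) → rotate → (0.44844,-0.22114) → ×s → (0.66652,-0.32869) → (0.67,-0.33)
v3: (0,4.5) → rotate → (1.99030,4.03593) → ×s → (2.95821,5.99866) → (2.96,6.00)
v4: (-1.5,5) → rotate → (0.86613,5.14780) → ×s → (1.28735,7.65125) → (1.29,7.65)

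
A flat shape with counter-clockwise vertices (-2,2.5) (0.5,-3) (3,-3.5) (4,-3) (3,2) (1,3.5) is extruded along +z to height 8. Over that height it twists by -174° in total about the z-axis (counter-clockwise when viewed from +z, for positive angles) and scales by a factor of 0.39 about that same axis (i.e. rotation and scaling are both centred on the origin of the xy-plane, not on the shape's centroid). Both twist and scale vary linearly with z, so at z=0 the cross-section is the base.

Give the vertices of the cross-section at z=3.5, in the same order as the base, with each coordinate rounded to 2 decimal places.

t = z/height = 3.5/8 = 0.4375
s = 1 + (scale-1)·z/height = 1 + (0.39-1)·3.5/8 = 0.733125
θ = twist·z/height = -174°·3.5/8 = -76.1250° = -1.328632 rad
cos θ = 0.239804, sin θ = -0.970821 (intermediates below are computed at full precision and shown rounded to 5 d.p.)
v1: (-2,2.5) → rotate → (1.94744,2.54115) → ×s → (1.42772,1.86298) → (1.43,1.86)
v2: (0.5,-3) → rotate → (-2.79256,-1.20482) → ×s → (-2.04730,-0.88329) → (-2.05,-0.88)
v3: (3,-3.5) → rotate → (-2.67846,-3.75178) → ×s → (-1.96365,-2.75052) → (-1.96,-2.75)
v4: (4,-3) → rotate → (-1.95325,-4.60270) → ×s → (-1.43197,-3.37435) → (-1.43,-3.37)
v5: (3,2) → rotate → (2.66106,-2.43285) → ×s → (1.95089,-1.78359) → (1.95,-1.78)
v6: (1,3.5) → rotate → (3.63768,-0.13151) → ×s → (2.66687,-0.09641) → (2.67,-0.10)

Cross-section at z=3.5: (1.43,1.86) (-2.05,-0.88) (-1.96,-2.75) (-1.43,-3.37) (1.95,-1.78) (2.67,-0.10)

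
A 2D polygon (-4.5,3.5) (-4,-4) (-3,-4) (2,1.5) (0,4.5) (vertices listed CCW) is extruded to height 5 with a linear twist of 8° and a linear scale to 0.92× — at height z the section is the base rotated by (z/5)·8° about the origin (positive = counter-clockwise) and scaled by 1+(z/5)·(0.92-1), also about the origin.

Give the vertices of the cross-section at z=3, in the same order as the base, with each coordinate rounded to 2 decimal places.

t = z/height = 3/5 = 0.6
s = 1 + (scale-1)·z/height = 1 + (0.92-1)·3/5 = 0.952000
θ = twist·z/height = 8°·3/5 = 4.8000° = 0.083776 rad
cos θ = 0.996493, sin θ = 0.083678 (intermediates below are computed at full precision and shown rounded to 5 d.p.)
v1: (-4.5,3.5) → rotate → (-4.77709,3.11117) → ×s → (-4.54779,2.96184) → (-4.55,2.96)
v2: (-4,-4) → rotate → (-3.65126,-4.32068) → ×s → (-3.47600,-4.11329) → (-3.48,-4.11)
v3: (-3,-4) → rotate → (-2.65477,-4.23700) → ×s → (-2.52734,-4.03363) → (-2.53,-4.03)
v4: (2,1.5) → rotate → (1.86747,1.66209) → ×s → (1.77783,1.58231) → (1.78,1.58)
v5: (0,4.5) → rotate → (-0.37655,4.48422) → ×s → (-0.35848,4.26898) → (-0.36,4.27)

Cross-section at z=3: (-4.55,2.96) (-3.48,-4.11) (-2.53,-4.03) (1.78,1.58) (-0.36,4.27)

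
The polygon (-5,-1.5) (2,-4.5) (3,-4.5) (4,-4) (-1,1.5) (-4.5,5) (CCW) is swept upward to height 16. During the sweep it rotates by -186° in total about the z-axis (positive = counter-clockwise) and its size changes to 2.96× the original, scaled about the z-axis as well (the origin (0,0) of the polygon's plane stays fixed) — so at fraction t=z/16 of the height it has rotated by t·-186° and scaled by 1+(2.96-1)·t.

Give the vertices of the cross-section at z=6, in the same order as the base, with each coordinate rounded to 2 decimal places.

t = z/height = 6/16 = 0.375
s = 1 + (scale-1)·z/height = 1 + (2.96-1)·6/16 = 1.735000
θ = twist·z/height = -186°·6/16 = -69.7500° = -1.217367 rad
cos θ = 0.346117, sin θ = -0.938191 (intermediates below are computed at full precision and shown rounded to 5 d.p.)
v1: (-5,-1.5) → rotate → (-3.13787,4.17178) → ×s → (-5.44421,7.23804) → (-5.44,7.24)
v2: (2,-4.5) → rotate → (-3.52963,-3.43391) → ×s → (-6.12390,-5.95783) → (-6.12,-5.96)
v3: (3,-4.5) → rotate → (-3.18351,-4.37210) → ×s → (-5.52339,-7.58559) → (-5.52,-7.59)
v4: (4,-4) → rotate → (-2.36830,-5.13723) → ×s → (-4.10900,-8.91310) → (-4.11,-8.91)
v5: (-1,1.5) → rotate → (1.06117,1.45737) → ×s → (1.84113,2.52853) → (1.84,2.53)
v6: (-4.5,5) → rotate → (3.13343,5.95245) → ×s → (5.43650,10.32749) → (5.44,10.33)

Cross-section at z=6: (-5.44,7.24) (-6.12,-5.96) (-5.52,-7.59) (-4.11,-8.91) (1.84,2.53) (5.44,10.33)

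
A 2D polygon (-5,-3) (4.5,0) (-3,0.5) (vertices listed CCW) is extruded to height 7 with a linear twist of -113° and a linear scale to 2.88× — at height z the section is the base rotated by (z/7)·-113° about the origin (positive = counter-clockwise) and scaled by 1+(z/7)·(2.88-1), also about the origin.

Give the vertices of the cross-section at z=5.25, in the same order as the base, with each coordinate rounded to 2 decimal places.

t = z/height = 5.25/7 = 0.75
s = 1 + (scale-1)·z/height = 1 + (2.88-1)·5.25/7 = 2.410000
θ = twist·z/height = -113°·5.25/7 = -84.7500° = -1.479167 rad
cos θ = 0.091502, sin θ = -0.995805 (intermediates below are computed at full precision and shown rounded to 5 d.p.)
v1: (-5,-3) → rotate → (-3.44492,4.70452) → ×s → (-8.30226,11.33789) → (-8.30,11.34)
v2: (4.5,0) → rotate → (0.41176,-4.48112) → ×s → (0.99234,-10.79950) → (0.99,-10.80)
v3: (-3,0.5) → rotate → (0.22340,3.03317) → ×s → (0.53839,7.30993) → (0.54,7.31)

Cross-section at z=5.25: (-8.30,11.34) (0.99,-10.80) (0.54,7.31)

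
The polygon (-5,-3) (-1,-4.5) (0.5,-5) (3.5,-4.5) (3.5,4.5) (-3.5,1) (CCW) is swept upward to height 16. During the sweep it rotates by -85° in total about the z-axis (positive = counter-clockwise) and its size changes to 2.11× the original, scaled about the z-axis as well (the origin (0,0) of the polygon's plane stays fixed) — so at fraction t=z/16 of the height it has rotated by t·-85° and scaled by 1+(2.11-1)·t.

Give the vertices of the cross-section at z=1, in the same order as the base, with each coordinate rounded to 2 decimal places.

Cross-section at z=1: (-5.62,-2.70) (-1.51,-4.69) (0.04,-5.37) (3.28,-5.14) (4.17,4.44) (-3.63,1.41)

t = z/height = 1/16 = 0.0625
s = 1 + (scale-1)·z/height = 1 + (2.11-1)·1/16 = 1.069375
θ = twist·z/height = -85°·1/16 = -5.3125° = -0.092721 rad
cos θ = 0.995705, sin θ = -0.092588 (intermediates below are computed at full precision and shown rounded to 5 d.p.)
v1: (-5,-3) → rotate → (-5.25629,-2.52417) → ×s → (-5.62094,-2.69929) → (-5.62,-2.70)
v2: (-1,-4.5) → rotate → (-1.41235,-4.38808) → ×s → (-1.51033,-4.69251) → (-1.51,-4.69)
v3: (0.5,-5) → rotate → (0.03491,-5.02482) → ×s → (0.03734,-5.37341) → (0.04,-5.37)
v4: (3.5,-4.5) → rotate → (3.06832,-4.80473) → ×s → (3.28119,-5.13806) → (3.28,-5.14)
v5: (3.5,4.5) → rotate → (3.90161,4.15661) → ×s → (4.17229,4.44498) → (4.17,4.44)
v6: (-3.5,1) → rotate → (-3.39238,1.31976) → ×s → (-3.62772,1.41132) → (-3.63,1.41)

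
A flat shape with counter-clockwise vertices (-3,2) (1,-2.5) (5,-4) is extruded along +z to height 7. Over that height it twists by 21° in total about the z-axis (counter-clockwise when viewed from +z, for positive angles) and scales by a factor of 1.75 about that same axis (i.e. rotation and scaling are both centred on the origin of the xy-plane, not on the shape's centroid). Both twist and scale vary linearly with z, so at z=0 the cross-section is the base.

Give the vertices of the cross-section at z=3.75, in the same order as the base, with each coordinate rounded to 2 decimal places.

t = z/height = 3.75/7 = 0.535714
s = 1 + (scale-1)·z/height = 1 + (1.75-1)·3.75/7 = 1.401786
θ = twist·z/height = 21°·3.75/7 = 11.2500° = 0.196350 rad
cos θ = 0.980785, sin θ = 0.195090 (intermediates below are computed at full precision and shown rounded to 5 d.p.)
v1: (-3,2) → rotate → (-3.33254,1.37630) → ×s → (-4.67150,1.92928) → (-4.67,1.93)
v2: (1,-2.5) → rotate → (1.46851,-2.25687) → ×s → (2.05854,-3.16365) → (2.06,-3.16)
v3: (5,-4) → rotate → (5.68429,-2.94769) → ×s → (7.96815,-4.13203) → (7.97,-4.13)

Cross-section at z=3.75: (-4.67,1.93) (2.06,-3.16) (7.97,-4.13)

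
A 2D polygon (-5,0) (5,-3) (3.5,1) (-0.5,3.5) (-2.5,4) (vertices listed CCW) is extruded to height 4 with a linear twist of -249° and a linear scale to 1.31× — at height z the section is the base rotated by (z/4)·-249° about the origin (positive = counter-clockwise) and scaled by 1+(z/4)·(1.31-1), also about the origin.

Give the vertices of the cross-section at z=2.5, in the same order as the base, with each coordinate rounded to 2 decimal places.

t = z/height = 2.5/4 = 0.625
s = 1 + (scale-1)·z/height = 1 + (1.31-1)·2.5/4 = 1.193750
θ = twist·z/height = -249°·2.5/4 = -155.6250° = -2.716169 rad
cos θ = -0.910864, sin θ = -0.412707 (intermediates below are computed at full precision and shown rounded to 5 d.p.)
v1: (-5,0) → rotate → (4.55432,2.06354) → ×s → (5.43672,2.46335) → (5.44,2.46)
v2: (5,-3) → rotate → (-5.79244,0.66906) → ×s → (-6.91473,0.79869) → (-6.91,0.80)
v3: (3.5,1) → rotate → (-2.77532,-2.35534) → ×s → (-3.31303,-2.81169) → (-3.31,-2.81)
v4: (-0.5,3.5) → rotate → (1.89991,-2.98167) → ×s → (2.26801,-3.55937) → (2.27,-3.56)
v5: (-2.5,4) → rotate → (3.92799,-2.61169) → ×s → (4.68904,-3.11770) → (4.69,-3.12)

Cross-section at z=2.5: (5.44,2.46) (-6.91,0.80) (-3.31,-2.81) (2.27,-3.56) (4.69,-3.12)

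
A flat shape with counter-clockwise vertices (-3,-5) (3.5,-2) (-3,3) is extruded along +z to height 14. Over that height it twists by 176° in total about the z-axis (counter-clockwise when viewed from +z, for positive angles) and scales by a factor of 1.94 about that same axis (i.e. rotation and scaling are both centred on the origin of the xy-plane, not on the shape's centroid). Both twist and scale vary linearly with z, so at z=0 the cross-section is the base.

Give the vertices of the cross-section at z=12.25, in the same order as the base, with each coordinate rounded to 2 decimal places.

Cross-section at z=12.25: (8.91,5.79) (-4.14,6.07) (2.52,-7.31)

t = z/height = 12.25/14 = 0.875
s = 1 + (scale-1)·z/height = 1 + (1.94-1)·12.25/14 = 1.822500
θ = twist·z/height = 176°·12.25/14 = 154.0000° = 2.687807 rad
cos θ = -0.898794, sin θ = 0.438371 (intermediates below are computed at full precision and shown rounded to 5 d.p.)
v1: (-3,-5) → rotate → (4.88824,3.17886) → ×s → (8.90881,5.79347) → (8.91,5.79)
v2: (3.5,-2) → rotate → (-2.26904,3.33189) → ×s → (-4.13532,6.07236) → (-4.14,6.07)
v3: (-3,3) → rotate → (1.38127,-4.01150) → ×s → (2.51736,-7.31095) → (2.52,-7.31)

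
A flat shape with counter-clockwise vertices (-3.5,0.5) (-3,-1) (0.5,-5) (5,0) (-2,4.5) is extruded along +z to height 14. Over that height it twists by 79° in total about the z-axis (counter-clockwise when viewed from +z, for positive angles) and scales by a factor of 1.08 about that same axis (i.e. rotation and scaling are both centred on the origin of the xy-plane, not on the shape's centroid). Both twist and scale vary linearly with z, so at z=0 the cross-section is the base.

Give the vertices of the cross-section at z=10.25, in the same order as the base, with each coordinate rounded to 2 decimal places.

Cross-section at z=10.25: (-2.42,-2.85) (-0.79,-3.25) (4.76,-2.37) (2.82,4.48) (-5.16,0.74)

t = z/height = 10.25/14 = 0.732143
s = 1 + (scale-1)·z/height = 1 + (1.08-1)·10.25/14 = 1.058571
θ = twist·z/height = 79°·10.25/14 = 57.8393° = 1.009486 rad
cos θ = 0.532296, sin θ = 0.846558 (intermediates below are computed at full precision and shown rounded to 5 d.p.)
v1: (-3.5,0.5) → rotate → (-2.28631,-2.69681) → ×s → (-2.42023,-2.85476) → (-2.42,-2.85)
v2: (-3,-1) → rotate → (-0.75033,-3.07197) → ×s → (-0.79428,-3.25190) → (-0.79,-3.25)
v3: (0.5,-5) → rotate → (4.49894,-2.23820) → ×s → (4.76245,-2.36930) → (4.76,-2.37)
v4: (5,0) → rotate → (2.66148,4.23279) → ×s → (2.81737,4.48071) → (2.82,4.48)
v5: (-2,4.5) → rotate → (-4.87410,0.70222) → ×s → (-5.15959,0.74334) → (-5.16,0.74)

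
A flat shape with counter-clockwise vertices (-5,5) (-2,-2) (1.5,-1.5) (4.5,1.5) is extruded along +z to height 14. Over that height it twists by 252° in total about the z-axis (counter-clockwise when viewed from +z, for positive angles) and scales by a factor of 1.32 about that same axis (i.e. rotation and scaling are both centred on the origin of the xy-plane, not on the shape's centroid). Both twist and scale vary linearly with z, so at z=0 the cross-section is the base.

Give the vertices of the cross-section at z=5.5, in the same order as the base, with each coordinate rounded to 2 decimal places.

t = z/height = 5.5/14 = 0.392857
s = 1 + (scale-1)·z/height = 1 + (1.32-1)·5.5/14 = 1.125714
θ = twist·z/height = 252°·5.5/14 = 99.0000° = 1.727876 rad
cos θ = -0.156434, sin θ = 0.987688 (intermediates below are computed at full precision and shown rounded to 5 d.p.)
v1: (-5,5) → rotate → (-4.15627,-5.72061) → ×s → (-4.67877,-6.43978) → (-4.68,-6.44)
v2: (-2,-2) → rotate → (2.28825,-1.66251) → ×s → (2.57591,-1.87151) → (2.58,-1.87)
v3: (1.5,-1.5) → rotate → (1.24688,1.71618) → ×s → (1.40363,1.93193) → (1.40,1.93)
v4: (4.5,1.5) → rotate → (-2.18549,4.20995) → ×s → (-2.46023,4.73920) → (-2.46,4.74)

Cross-section at z=5.5: (-4.68,-6.44) (2.58,-1.87) (1.40,1.93) (-2.46,4.74)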